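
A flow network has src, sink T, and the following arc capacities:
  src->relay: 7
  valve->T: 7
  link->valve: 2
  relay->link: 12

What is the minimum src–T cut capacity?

Max flow = 2 (via 1 augmenting path).
In the residual at optimum, the set reachable from src is {link, relay, src}.
Cut edges: link->valve (cap 2). Sum = 2.

2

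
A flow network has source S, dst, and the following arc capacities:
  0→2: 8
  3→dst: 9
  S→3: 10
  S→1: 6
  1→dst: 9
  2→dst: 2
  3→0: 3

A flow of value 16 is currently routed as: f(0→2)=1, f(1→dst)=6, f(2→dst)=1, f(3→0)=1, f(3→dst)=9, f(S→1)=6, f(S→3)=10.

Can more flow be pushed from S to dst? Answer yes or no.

No

Residual reachable from S: {S}; dst is not reachable.
Saturated cut: S→3, S→1 with total capacity 16 = current flow value. Flow is maximum.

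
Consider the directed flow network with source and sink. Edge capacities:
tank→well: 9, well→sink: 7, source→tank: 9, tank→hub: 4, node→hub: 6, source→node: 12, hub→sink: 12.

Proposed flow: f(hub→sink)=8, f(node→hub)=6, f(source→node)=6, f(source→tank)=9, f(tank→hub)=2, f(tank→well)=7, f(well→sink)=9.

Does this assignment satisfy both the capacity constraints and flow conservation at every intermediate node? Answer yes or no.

No

Capacity violated on well→sink: flow 9 > capacity 7.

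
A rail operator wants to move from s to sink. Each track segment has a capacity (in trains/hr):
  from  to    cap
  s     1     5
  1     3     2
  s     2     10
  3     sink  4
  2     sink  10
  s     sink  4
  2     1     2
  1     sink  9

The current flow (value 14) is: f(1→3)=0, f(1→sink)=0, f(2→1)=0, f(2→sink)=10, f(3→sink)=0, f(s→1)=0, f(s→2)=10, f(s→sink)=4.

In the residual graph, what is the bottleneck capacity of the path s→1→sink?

5

Residual capacities along the path: s→1: 5, 1→sink: 9.
Minimum is 5.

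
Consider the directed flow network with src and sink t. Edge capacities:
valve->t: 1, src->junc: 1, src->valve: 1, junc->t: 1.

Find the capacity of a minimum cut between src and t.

2

Max flow = 2 (via 2 augmenting paths).
In the residual at optimum, the set reachable from src is {src}.
Cut edges: src->junc (cap 1), src->valve (cap 1). Sum = 2.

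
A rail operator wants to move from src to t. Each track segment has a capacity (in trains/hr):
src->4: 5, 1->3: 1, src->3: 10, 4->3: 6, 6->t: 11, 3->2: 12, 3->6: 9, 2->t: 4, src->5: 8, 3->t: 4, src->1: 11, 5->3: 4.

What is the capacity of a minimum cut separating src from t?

Max flow = 17 (via 6 augmenting paths).
In the residual at optimum, the set reachable from src is {1, 2, 3, 4, 5, src}.
Cut edges: 3->6 (cap 9), 3->t (cap 4), 2->t (cap 4). Sum = 17.

17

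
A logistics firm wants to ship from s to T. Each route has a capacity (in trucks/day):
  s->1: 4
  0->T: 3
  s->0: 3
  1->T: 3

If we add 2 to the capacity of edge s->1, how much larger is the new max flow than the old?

Original max flow = 6.
Edge s->1 does not cross the min cut (source side {1, s}), so extra capacity there cannot help.
New max flow = 6. Increase = 0.

0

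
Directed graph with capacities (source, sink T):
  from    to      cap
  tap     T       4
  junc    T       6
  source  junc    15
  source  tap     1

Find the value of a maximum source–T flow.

7

Augment source->tap->T: bottleneck 1. Total 1.
Augment source->junc->T: bottleneck 6. Total 7.
No augmenting path remains in the residual graph.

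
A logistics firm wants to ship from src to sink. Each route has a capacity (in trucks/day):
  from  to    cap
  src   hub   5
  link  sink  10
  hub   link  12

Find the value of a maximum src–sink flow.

Augment src→hub→link→sink: bottleneck 5. Total 5.
No augmenting path remains in the residual graph.

5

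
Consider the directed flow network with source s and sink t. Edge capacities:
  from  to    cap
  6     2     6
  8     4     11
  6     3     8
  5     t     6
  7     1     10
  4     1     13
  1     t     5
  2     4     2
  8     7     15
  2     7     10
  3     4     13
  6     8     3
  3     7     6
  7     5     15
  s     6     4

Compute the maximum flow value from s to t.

4

Augment s->6->8->4->1->t: bottleneck 3. Total 3.
Augment s->6->3->7->5->t: bottleneck 1. Total 4.
No augmenting path remains in the residual graph.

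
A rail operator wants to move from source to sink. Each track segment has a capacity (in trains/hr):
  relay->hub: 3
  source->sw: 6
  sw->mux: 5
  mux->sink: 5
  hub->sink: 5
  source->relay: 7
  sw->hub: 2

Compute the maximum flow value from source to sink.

Augment source->sw->mux->sink: bottleneck 5. Total 5.
Augment source->sw->hub->sink: bottleneck 1. Total 6.
Augment source->relay->hub->sink: bottleneck 3. Total 9.
No augmenting path remains in the residual graph.

9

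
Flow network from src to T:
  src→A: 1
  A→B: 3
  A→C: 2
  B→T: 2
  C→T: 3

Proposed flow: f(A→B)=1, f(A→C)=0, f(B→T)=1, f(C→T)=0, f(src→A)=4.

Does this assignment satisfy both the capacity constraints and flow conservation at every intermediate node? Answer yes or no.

No

Capacity violated on src→A: flow 4 > capacity 1.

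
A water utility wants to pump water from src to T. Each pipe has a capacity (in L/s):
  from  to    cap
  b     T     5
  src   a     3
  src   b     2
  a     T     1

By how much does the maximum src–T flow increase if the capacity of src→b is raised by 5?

3

Original max flow = 3.
After raising cap(src→b), augmenting paths through that edge carry 3 more units.
New max flow = 6. Increase = 3.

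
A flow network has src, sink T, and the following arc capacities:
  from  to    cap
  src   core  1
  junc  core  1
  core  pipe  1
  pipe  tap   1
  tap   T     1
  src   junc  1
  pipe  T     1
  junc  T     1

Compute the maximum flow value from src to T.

Augment src->junc->T: bottleneck 1. Total 1.
Augment src->core->pipe->T: bottleneck 1. Total 2.
No augmenting path remains in the residual graph.

2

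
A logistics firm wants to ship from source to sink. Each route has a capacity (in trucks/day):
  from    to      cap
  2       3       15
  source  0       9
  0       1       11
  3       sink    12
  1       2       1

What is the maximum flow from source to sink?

1

Augment source→0→1→2→3→sink: bottleneck 1. Total 1.
No augmenting path remains in the residual graph.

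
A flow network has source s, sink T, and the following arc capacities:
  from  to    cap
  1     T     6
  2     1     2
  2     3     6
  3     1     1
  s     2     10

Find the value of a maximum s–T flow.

3

Augment s->2->1->T: bottleneck 2. Total 2.
Augment s->2->3->1->T: bottleneck 1. Total 3.
No augmenting path remains in the residual graph.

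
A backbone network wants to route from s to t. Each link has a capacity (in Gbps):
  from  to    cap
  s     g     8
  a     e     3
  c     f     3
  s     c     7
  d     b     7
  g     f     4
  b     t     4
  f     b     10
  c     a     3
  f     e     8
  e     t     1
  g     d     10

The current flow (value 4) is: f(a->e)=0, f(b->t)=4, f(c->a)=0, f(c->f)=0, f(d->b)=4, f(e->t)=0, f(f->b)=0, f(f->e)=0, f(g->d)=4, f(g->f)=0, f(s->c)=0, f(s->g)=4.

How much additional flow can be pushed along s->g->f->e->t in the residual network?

Residual capacities along the path: s->g: 4, g->f: 4, f->e: 8, e->t: 1.
Minimum is 1.

1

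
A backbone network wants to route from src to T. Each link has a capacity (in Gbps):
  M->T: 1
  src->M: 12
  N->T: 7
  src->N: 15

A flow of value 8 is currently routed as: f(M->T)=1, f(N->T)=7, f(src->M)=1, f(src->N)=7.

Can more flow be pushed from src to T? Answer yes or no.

No

Residual reachable from src: {M, N, src}; T is not reachable.
Saturated cut: N->T, M->T with total capacity 8 = current flow value. Flow is maximum.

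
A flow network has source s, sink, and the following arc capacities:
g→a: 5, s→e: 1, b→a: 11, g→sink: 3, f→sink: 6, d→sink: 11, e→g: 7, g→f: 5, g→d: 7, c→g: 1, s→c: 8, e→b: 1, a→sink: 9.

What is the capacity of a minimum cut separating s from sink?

Max flow = 2 (via 2 augmenting paths).
In the residual at optimum, the set reachable from s is {c, s}.
Cut edges: s→e (cap 1), c→g (cap 1). Sum = 2.

2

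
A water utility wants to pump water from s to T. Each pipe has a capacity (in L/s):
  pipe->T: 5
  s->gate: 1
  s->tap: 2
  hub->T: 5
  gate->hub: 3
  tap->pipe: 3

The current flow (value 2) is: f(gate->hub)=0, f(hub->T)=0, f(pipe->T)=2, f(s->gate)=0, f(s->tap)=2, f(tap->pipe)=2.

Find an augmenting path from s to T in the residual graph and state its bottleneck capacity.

s->gate->hub->T, bottleneck 1

Residual along s->gate->hub->T: s->gate: 1, gate->hub: 3, hub->T: 5.
Bottleneck = min = 1.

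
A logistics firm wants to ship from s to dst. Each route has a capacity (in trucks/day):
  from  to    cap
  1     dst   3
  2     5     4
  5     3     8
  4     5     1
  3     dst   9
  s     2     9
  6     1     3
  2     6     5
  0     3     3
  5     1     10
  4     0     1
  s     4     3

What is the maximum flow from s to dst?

Augment s→2→6→1→dst: bottleneck 3. Total 3.
Augment s→2→5→3→dst: bottleneck 4. Total 7.
Augment s→4→5→3→dst: bottleneck 1. Total 8.
Augment s→4→0→3→dst: bottleneck 1. Total 9.
No augmenting path remains in the residual graph.

9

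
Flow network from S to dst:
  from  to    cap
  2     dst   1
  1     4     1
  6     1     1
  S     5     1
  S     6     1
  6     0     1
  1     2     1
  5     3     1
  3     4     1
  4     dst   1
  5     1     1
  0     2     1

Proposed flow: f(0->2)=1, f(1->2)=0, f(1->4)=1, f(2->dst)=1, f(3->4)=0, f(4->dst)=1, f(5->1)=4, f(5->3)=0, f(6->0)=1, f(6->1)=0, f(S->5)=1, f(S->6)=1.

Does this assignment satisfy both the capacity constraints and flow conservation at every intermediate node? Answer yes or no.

Capacity violated on 5->1: flow 4 > capacity 1.

No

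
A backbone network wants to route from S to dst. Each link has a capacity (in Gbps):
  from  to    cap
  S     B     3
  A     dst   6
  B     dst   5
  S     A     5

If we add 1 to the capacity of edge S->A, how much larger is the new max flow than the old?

1

Original max flow = 8.
After raising cap(S->A), augmenting paths through that edge carry 1 more unit.
New max flow = 9. Increase = 1.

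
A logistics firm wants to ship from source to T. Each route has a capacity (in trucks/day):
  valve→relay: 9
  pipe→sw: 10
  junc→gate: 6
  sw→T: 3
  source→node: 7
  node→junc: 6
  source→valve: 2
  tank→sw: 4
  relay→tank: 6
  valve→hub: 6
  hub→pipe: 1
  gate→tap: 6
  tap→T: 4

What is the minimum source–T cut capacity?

Max flow = 6 (via 2 augmenting paths).
In the residual at optimum, the set reachable from source is {gate, junc, node, source, tap}.
Cut edges: source→valve (cap 2), tap→T (cap 4). Sum = 6.

6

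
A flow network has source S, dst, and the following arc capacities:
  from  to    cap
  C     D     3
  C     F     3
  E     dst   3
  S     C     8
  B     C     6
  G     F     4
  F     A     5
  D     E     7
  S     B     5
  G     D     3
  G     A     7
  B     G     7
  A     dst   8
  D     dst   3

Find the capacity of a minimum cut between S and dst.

11

Max flow = 11 (via 3 augmenting paths).
In the residual at optimum, the set reachable from S is {C, S}.
Cut edges: S->B (cap 5), C->D (cap 3), C->F (cap 3). Sum = 11.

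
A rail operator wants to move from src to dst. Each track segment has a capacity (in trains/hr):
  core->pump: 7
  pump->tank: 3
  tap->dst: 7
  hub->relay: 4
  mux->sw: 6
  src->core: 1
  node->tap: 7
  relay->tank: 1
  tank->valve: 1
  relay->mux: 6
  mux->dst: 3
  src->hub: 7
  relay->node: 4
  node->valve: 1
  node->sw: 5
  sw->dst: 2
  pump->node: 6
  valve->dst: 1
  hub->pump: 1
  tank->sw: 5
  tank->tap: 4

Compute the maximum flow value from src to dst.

Augment src->hub->relay->mux->dst: bottleneck 3. Total 3.
Augment src->hub->pump->node->tap->dst: bottleneck 1. Total 4.
Augment src->hub->relay->node->tap->dst: bottleneck 1. Total 5.
Augment src->core->pump->node->tap->dst: bottleneck 1. Total 6.
No augmenting path remains in the residual graph.

6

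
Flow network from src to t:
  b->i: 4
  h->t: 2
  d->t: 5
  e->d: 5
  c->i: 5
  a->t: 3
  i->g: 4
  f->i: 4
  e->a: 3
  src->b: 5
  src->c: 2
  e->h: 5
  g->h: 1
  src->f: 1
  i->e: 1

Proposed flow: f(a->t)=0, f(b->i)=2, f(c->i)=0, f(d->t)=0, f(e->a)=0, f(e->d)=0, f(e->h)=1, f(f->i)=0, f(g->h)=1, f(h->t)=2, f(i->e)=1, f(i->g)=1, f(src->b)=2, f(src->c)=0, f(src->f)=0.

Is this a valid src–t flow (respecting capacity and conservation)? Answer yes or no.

Yes

Every edge has 0 ≤ f(e) ≤ cap(e).
At each intermediate node, inflow equals outflow.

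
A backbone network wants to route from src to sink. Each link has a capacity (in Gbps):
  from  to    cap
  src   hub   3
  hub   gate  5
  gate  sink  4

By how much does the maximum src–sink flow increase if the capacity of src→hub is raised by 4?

Original max flow = 3.
After raising cap(src→hub), augmenting paths through that edge carry 1 more unit.
New max flow = 4. Increase = 1.

1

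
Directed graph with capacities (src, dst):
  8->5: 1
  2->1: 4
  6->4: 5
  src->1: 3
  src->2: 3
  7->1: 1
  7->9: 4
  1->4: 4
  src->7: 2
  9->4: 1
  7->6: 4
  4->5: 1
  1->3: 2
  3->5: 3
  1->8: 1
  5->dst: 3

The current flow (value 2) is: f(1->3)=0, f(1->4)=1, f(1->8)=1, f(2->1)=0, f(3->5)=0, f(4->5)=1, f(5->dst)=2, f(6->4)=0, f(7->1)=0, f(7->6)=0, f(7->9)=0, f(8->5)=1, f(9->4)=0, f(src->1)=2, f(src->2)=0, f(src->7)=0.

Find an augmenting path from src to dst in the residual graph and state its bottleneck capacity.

src->1->3->5->dst, bottleneck 1

Residual along src->1->3->5->dst: src->1: 1, 1->3: 2, 3->5: 3, 5->dst: 1.
Bottleneck = min = 1.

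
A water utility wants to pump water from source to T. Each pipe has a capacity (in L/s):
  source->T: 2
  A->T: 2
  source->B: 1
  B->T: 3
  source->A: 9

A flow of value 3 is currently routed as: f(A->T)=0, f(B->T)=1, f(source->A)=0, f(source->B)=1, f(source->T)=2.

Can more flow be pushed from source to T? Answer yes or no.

Yes

Residual path source->A->T has bottleneck 2 > 0.
Pushing 2 along it raises the flow to 5, so the given flow is not maximum.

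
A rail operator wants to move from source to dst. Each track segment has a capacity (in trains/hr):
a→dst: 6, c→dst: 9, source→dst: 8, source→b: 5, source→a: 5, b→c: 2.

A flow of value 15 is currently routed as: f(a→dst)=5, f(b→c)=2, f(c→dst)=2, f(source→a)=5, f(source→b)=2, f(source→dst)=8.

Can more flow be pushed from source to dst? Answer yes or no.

Residual reachable from source: {b, source}; dst is not reachable.
Saturated cut: source→a, source→dst, b→c with total capacity 15 = current flow value. Flow is maximum.

No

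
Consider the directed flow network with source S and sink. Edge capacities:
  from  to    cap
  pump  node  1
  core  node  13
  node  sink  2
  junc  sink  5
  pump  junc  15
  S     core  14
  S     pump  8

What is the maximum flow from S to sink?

Augment S→pump→junc→sink: bottleneck 5. Total 5.
Augment S→pump→node→sink: bottleneck 1. Total 6.
Augment S→core→node→sink: bottleneck 1. Total 7.
No augmenting path remains in the residual graph.

7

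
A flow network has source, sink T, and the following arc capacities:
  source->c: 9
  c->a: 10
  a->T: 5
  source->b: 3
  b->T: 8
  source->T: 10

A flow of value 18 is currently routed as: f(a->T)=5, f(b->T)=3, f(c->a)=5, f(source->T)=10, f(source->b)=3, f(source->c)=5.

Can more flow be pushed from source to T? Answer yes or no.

No

Residual reachable from source: {a, c, source}; T is not reachable.
Saturated cut: source->b, source->T, a->T with total capacity 18 = current flow value. Flow is maximum.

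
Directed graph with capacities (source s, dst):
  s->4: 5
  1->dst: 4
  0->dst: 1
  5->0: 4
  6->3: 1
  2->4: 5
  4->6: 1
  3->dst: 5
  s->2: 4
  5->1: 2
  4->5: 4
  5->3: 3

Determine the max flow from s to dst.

5

Augment s->4->5->3->dst: bottleneck 3. Total 3.
Augment s->4->5->1->dst: bottleneck 1. Total 4.
Augment s->4->6->3->dst: bottleneck 1. Total 5.
No augmenting path remains in the residual graph.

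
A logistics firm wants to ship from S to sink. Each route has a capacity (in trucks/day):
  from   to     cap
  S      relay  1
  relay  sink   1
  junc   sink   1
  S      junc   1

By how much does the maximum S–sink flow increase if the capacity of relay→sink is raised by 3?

Original max flow = 2.
Edge relay→sink does not cross the min cut (source side {S}), so extra capacity there cannot help.
New max flow = 2. Increase = 0.

0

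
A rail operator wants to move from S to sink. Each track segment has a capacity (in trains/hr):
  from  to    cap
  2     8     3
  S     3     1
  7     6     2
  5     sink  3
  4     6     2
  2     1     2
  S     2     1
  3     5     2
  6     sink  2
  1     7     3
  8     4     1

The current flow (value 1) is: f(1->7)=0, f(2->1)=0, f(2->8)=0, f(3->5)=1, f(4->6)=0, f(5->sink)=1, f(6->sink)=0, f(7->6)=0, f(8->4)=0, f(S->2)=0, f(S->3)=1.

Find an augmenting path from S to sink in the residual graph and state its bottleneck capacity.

Residual along S->2->8->4->6->sink: S->2: 1, 2->8: 3, 8->4: 1, 4->6: 2, 6->sink: 2.
Bottleneck = min = 1.

S->2->8->4->6->sink, bottleneck 1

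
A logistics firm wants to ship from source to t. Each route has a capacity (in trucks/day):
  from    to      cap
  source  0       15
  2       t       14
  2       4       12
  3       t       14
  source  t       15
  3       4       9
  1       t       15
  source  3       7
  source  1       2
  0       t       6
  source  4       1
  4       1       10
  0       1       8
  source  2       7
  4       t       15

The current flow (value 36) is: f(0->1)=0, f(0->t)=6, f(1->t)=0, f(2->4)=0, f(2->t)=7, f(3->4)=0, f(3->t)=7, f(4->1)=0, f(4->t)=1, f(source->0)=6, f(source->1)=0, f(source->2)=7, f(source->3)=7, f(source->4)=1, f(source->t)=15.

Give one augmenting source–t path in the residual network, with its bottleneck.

Residual along source->1->t: source->1: 2, 1->t: 15.
Bottleneck = min = 2.

source->1->t, bottleneck 2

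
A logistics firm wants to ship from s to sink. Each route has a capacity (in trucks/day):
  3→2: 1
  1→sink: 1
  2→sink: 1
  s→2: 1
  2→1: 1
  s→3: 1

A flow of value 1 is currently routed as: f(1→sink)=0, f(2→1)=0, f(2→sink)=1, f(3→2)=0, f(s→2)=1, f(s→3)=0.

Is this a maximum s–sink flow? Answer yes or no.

No

Residual path s→3→2→1→sink has bottleneck 1 > 0.
Pushing 1 along it raises the flow to 2, so the given flow is not maximum.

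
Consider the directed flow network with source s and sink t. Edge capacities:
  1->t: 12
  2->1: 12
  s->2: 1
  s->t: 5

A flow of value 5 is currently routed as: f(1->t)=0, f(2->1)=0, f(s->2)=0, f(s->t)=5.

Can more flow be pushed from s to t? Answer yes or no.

Residual path s->2->1->t has bottleneck 1 > 0.
Pushing 1 along it raises the flow to 6, so the given flow is not maximum.

Yes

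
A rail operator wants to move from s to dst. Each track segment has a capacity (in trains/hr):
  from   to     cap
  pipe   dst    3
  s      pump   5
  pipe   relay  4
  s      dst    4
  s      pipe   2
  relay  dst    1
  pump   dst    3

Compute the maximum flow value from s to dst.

9

Augment s->dst: bottleneck 4. Total 4.
Augment s->pipe->dst: bottleneck 2. Total 6.
Augment s->pump->dst: bottleneck 3. Total 9.
No augmenting path remains in the residual graph.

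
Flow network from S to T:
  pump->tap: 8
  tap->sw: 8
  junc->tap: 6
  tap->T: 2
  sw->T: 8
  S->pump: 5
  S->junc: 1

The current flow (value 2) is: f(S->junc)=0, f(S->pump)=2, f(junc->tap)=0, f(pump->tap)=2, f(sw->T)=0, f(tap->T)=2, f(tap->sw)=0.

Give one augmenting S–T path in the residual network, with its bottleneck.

S->pump->tap->sw->T, bottleneck 3

Residual along S->pump->tap->sw->T: S->pump: 3, pump->tap: 6, tap->sw: 8, sw->T: 8.
Bottleneck = min = 3.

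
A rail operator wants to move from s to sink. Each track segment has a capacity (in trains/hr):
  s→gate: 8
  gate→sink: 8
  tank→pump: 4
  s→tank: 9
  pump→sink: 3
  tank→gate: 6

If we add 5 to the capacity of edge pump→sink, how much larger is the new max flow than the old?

1

Original max flow = 11.
After raising cap(pump→sink), augmenting paths through that edge carry 1 more unit.
New max flow = 12. Increase = 1.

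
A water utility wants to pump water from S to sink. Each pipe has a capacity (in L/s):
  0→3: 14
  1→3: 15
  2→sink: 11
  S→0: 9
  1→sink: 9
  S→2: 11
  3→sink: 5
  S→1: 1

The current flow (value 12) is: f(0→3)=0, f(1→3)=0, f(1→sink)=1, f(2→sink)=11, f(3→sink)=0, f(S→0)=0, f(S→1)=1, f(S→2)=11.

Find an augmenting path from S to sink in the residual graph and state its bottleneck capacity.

Residual along S→0→3→sink: S→0: 9, 0→3: 14, 3→sink: 5.
Bottleneck = min = 5.

S→0→3→sink, bottleneck 5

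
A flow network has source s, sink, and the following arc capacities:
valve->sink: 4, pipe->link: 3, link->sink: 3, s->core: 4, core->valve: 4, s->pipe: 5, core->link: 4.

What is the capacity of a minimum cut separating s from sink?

Max flow = 7 (via 2 augmenting paths).
In the residual at optimum, the set reachable from s is {pipe, s}.
Cut edges: s->core (cap 4), pipe->link (cap 3). Sum = 7.

7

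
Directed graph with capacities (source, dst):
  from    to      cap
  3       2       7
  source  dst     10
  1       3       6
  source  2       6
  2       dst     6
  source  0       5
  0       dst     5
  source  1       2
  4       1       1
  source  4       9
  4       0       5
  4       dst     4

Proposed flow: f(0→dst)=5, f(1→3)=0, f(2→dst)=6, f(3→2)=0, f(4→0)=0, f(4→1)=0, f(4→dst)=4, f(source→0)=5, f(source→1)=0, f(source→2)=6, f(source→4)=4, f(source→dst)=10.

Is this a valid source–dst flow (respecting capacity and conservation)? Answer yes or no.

Yes

Every edge has 0 ≤ f(e) ≤ cap(e).
At each intermediate node, inflow equals outflow.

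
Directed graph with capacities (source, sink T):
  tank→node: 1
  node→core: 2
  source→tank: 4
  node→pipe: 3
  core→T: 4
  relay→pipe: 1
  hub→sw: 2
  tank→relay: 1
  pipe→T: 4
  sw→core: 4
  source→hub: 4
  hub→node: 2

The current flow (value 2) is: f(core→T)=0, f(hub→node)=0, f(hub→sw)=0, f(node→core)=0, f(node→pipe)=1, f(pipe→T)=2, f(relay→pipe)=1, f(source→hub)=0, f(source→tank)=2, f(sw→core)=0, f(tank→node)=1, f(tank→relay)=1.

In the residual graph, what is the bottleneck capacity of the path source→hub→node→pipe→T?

2

Residual capacities along the path: source→hub: 4, hub→node: 2, node→pipe: 2, pipe→T: 2.
Minimum is 2.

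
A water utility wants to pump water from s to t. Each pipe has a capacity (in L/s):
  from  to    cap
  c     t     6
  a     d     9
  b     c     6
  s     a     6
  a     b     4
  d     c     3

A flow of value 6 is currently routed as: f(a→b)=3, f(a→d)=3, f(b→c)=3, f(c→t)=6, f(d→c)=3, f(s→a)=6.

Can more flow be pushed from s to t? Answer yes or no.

Residual reachable from s: {s}; t is not reachable.
Saturated cut: s→a with total capacity 6 = current flow value. Flow is maximum.

No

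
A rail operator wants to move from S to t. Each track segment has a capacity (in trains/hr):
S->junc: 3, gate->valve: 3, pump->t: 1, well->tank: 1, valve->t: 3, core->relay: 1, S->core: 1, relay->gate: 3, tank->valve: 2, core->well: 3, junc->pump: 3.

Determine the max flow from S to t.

Augment S->junc->pump->t: bottleneck 1. Total 1.
Augment S->core->relay->gate->valve->t: bottleneck 1. Total 2.
No augmenting path remains in the residual graph.

2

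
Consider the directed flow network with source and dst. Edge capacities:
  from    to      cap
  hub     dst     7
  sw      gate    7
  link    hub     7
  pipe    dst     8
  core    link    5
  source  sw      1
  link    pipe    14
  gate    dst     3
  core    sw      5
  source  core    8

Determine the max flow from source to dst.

8

Augment source→sw→gate→dst: bottleneck 1. Total 1.
Augment source→core→sw→gate→dst: bottleneck 2. Total 3.
Augment source→core→link→hub→dst: bottleneck 5. Total 8.
No augmenting path remains in the residual graph.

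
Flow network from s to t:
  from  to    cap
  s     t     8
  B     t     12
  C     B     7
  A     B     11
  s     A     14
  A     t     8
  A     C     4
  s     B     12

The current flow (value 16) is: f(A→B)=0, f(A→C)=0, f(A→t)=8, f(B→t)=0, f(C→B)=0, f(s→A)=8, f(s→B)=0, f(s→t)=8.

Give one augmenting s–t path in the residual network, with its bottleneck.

s→B→t, bottleneck 12

Residual along s→B→t: s→B: 12, B→t: 12.
Bottleneck = min = 12.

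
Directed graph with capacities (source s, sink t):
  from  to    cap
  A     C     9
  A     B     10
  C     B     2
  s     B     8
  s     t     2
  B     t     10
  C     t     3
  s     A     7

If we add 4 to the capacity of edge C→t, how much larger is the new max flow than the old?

2

Original max flow = 15.
After raising cap(C→t), augmenting paths through that edge carry 2 more units.
New max flow = 17. Increase = 2.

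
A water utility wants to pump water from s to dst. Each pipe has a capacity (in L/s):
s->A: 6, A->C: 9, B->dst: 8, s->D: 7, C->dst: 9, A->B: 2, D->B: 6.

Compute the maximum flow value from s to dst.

12

Augment s->A->C->dst: bottleneck 6. Total 6.
Augment s->D->B->dst: bottleneck 6. Total 12.
No augmenting path remains in the residual graph.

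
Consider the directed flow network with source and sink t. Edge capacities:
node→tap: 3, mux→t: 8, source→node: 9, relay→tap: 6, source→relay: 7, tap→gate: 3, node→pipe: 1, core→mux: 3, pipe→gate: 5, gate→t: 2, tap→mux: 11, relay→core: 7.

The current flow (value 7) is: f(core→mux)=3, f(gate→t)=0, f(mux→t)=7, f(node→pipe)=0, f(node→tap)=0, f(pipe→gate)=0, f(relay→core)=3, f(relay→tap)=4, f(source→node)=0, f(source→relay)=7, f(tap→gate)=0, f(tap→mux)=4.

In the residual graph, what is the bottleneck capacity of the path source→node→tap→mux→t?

1

Residual capacities along the path: source→node: 9, node→tap: 3, tap→mux: 7, mux→t: 1.
Minimum is 1.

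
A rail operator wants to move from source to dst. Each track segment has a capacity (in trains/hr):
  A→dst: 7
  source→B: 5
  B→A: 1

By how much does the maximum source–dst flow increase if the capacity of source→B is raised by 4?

Original max flow = 1.
Edge source→B does not cross the min cut (source side {B, source}), so extra capacity there cannot help.
New max flow = 1. Increase = 0.

0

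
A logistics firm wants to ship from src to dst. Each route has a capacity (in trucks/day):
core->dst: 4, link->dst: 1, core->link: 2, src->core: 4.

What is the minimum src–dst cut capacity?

4

Max flow = 4 (via 1 augmenting path).
In the residual at optimum, the set reachable from src is {src}.
Cut edges: src->core (cap 4). Sum = 4.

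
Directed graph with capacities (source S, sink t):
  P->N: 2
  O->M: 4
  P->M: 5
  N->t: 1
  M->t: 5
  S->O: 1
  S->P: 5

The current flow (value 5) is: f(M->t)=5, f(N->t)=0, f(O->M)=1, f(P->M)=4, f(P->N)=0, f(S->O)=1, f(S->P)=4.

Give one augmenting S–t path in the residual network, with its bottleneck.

Residual along S->P->N->t: S->P: 1, P->N: 2, N->t: 1.
Bottleneck = min = 1.

S->P->N->t, bottleneck 1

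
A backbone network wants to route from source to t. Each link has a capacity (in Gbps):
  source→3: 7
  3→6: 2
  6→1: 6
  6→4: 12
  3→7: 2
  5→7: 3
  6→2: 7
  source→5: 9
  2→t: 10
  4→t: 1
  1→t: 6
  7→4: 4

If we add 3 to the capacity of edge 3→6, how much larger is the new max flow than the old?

Original max flow = 3.
After raising cap(3→6), augmenting paths through that edge carry 3 more units.
New max flow = 6. Increase = 3.

3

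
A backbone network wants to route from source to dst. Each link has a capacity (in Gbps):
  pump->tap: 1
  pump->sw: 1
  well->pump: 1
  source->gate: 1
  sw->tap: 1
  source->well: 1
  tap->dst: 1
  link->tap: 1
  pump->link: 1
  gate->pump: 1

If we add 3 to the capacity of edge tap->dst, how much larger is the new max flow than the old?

1

Original max flow = 1.
After raising cap(tap->dst), augmenting paths through that edge carry 1 more unit.
New max flow = 2. Increase = 1.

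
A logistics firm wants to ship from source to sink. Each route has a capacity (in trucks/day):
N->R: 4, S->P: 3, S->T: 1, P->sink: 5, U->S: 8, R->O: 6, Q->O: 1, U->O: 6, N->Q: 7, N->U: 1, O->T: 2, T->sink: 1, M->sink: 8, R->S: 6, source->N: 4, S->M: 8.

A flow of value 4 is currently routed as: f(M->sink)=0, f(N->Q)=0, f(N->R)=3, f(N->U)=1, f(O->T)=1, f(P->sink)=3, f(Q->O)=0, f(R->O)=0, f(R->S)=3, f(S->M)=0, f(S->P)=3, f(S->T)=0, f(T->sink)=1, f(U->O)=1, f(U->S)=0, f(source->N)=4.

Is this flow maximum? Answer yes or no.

Residual reachable from source: {source}; sink is not reachable.
Saturated cut: source->N with total capacity 4 = current flow value. Flow is maximum.

Yes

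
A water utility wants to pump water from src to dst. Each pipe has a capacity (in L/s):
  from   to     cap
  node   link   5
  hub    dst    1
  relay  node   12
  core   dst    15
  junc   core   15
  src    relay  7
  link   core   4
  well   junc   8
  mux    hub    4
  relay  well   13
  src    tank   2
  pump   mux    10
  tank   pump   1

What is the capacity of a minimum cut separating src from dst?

8

Max flow = 8 (via 3 augmenting paths).
In the residual at optimum, the set reachable from src is {src, tank}.
Cut edges: tank→pump (cap 1), src→relay (cap 7). Sum = 8.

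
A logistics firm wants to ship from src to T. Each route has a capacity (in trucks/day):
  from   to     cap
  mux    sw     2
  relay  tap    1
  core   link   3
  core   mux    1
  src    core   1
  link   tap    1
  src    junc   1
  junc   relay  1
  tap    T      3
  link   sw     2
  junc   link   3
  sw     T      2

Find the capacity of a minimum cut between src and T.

2

Max flow = 2 (via 2 augmenting paths).
In the residual at optimum, the set reachable from src is {src}.
Cut edges: src→core (cap 1), src→junc (cap 1). Sum = 2.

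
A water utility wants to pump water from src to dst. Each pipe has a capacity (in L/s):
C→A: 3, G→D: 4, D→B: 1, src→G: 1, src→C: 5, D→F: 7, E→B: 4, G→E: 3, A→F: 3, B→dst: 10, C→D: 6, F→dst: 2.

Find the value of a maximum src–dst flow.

Augment src→C→A→F→dst: bottleneck 2. Total 2.
Augment src→C→D→B→dst: bottleneck 1. Total 3.
Augment src→G→E→B→dst: bottleneck 1. Total 4.
No augmenting path remains in the residual graph.

4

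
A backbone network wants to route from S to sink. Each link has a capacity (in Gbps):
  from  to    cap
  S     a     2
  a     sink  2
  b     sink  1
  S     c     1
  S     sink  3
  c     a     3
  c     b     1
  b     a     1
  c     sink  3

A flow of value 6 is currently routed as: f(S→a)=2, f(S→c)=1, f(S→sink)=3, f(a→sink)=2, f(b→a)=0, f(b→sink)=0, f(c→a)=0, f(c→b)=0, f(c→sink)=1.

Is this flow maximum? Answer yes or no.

Yes

Residual reachable from S: {S}; sink is not reachable.
Saturated cut: S→c, S→a, S→sink with total capacity 6 = current flow value. Flow is maximum.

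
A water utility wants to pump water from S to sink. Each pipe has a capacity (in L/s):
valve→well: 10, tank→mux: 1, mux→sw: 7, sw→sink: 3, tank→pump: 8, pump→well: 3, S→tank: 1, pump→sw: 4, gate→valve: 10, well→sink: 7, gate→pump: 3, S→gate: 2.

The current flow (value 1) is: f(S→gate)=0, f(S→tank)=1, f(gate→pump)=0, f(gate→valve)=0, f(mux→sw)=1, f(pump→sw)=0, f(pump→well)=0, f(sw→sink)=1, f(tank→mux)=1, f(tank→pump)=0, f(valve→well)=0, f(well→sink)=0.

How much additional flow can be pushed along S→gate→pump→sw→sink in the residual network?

Residual capacities along the path: S→gate: 2, gate→pump: 3, pump→sw: 4, sw→sink: 2.
Minimum is 2.

2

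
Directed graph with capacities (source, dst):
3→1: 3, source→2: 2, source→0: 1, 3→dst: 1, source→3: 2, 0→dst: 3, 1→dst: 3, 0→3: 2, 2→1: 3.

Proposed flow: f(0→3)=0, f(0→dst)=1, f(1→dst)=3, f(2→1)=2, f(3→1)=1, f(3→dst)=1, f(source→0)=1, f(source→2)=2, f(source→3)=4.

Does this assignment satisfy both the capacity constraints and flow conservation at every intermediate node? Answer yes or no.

No

Capacity violated on source→3: flow 4 > capacity 2.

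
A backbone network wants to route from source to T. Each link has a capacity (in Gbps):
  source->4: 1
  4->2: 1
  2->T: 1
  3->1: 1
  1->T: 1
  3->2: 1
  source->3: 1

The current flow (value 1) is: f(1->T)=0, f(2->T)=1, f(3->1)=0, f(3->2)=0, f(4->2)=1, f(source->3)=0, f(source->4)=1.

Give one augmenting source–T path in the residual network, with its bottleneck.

Residual along source->3->1->T: source->3: 1, 3->1: 1, 1->T: 1.
Bottleneck = min = 1.

source->3->1->T, bottleneck 1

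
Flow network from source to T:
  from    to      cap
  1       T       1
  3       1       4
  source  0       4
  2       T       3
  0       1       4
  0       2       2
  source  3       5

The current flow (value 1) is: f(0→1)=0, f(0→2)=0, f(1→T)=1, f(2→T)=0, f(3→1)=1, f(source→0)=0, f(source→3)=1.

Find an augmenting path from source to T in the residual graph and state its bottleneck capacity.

Residual along source→0→2→T: source→0: 4, 0→2: 2, 2→T: 3.
Bottleneck = min = 2.

source→0→2→T, bottleneck 2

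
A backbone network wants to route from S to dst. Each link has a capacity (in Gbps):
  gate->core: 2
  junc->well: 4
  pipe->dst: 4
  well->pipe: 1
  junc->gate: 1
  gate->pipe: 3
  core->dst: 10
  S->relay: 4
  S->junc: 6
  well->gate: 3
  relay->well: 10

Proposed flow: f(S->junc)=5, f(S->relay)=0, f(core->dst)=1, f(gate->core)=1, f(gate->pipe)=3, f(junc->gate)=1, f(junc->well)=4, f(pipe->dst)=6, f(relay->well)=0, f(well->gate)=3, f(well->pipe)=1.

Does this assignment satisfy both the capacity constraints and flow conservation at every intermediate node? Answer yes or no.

Capacity violated on pipe->dst: flow 6 > capacity 4.

No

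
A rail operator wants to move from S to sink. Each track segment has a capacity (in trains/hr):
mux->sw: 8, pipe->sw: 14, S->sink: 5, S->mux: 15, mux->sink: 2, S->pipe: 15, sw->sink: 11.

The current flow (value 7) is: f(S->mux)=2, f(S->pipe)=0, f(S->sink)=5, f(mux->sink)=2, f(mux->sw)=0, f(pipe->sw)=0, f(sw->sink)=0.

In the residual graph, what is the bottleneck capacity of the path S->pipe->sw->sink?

11

Residual capacities along the path: S->pipe: 15, pipe->sw: 14, sw->sink: 11.
Minimum is 11.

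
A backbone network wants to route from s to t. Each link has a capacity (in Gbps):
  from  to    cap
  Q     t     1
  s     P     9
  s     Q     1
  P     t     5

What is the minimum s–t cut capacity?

6

Max flow = 6 (via 2 augmenting paths).
In the residual at optimum, the set reachable from s is {P, s}.
Cut edges: s->Q (cap 1), P->t (cap 5). Sum = 6.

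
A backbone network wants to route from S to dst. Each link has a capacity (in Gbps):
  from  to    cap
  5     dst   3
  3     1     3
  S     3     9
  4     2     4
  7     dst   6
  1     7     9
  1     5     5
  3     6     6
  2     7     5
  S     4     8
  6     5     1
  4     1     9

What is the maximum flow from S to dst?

Augment S→4→2→7→dst: bottleneck 4. Total 4.
Augment S→4→1→7→dst: bottleneck 2. Total 6.
Augment S→4→1→5→dst: bottleneck 2. Total 8.
Augment S→3→1→5→dst: bottleneck 1. Total 9.
No augmenting path remains in the residual graph.

9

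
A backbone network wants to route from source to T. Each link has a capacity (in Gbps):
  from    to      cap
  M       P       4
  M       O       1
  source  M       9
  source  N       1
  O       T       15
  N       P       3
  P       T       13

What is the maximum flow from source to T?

Augment source→M→O→T: bottleneck 1. Total 1.
Augment source→M→P→T: bottleneck 4. Total 5.
Augment source→N→P→T: bottleneck 1. Total 6.
No augmenting path remains in the residual graph.

6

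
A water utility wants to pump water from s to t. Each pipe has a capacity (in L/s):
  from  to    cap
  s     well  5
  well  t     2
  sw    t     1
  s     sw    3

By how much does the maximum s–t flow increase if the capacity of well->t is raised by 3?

Original max flow = 3.
After raising cap(well->t), augmenting paths through that edge carry 3 more units.
New max flow = 6. Increase = 3.

3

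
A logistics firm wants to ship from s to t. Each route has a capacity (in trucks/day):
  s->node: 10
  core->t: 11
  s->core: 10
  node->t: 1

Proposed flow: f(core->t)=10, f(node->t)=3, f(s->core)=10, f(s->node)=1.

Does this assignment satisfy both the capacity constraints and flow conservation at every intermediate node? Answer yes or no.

No

Capacity violated on node->t: flow 3 > capacity 1.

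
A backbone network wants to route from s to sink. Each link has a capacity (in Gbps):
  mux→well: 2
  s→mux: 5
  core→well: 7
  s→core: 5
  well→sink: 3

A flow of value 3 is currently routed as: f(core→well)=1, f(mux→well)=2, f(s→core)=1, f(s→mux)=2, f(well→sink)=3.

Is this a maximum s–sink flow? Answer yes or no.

Yes

Residual reachable from s: {core, mux, s, well}; sink is not reachable.
Saturated cut: well→sink with total capacity 3 = current flow value. Flow is maximum.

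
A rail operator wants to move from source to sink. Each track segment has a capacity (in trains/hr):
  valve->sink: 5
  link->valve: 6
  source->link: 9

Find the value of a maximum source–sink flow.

Augment source->link->valve->sink: bottleneck 5. Total 5.
No augmenting path remains in the residual graph.

5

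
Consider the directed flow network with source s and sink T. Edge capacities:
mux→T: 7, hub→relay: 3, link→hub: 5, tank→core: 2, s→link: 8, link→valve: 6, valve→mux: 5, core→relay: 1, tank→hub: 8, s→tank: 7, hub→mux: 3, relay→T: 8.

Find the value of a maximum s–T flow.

Augment s→tank→core→relay→T: bottleneck 1. Total 1.
Augment s→tank→hub→relay→T: bottleneck 3. Total 4.
Augment s→tank→hub→mux→T: bottleneck 3. Total 7.
Augment s→link→valve→mux→T: bottleneck 4. Total 11.
No augmenting path remains in the residual graph.

11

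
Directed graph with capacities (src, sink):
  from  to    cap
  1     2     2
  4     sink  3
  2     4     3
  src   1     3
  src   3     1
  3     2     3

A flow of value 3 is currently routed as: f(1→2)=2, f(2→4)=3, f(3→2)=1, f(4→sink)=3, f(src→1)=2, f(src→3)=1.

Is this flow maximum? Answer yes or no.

Residual reachable from src: {1, src}; sink is not reachable.
Saturated cut: src→3, 1→2 with total capacity 3 = current flow value. Flow is maximum.

Yes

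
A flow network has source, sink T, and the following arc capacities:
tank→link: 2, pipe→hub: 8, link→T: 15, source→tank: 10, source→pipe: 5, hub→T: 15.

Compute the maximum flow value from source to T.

7

Augment source→tank→link→T: bottleneck 2. Total 2.
Augment source→pipe→hub→T: bottleneck 5. Total 7.
No augmenting path remains in the residual graph.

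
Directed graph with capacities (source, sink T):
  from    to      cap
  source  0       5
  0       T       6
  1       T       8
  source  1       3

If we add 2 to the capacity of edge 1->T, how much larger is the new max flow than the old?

0

Original max flow = 8.
Edge 1->T does not cross the min cut (source side {source}), so extra capacity there cannot help.
New max flow = 8. Increase = 0.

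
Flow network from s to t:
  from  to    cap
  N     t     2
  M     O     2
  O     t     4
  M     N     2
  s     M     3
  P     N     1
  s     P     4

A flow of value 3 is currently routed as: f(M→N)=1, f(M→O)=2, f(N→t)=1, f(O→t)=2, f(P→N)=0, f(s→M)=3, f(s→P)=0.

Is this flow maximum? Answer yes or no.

Residual path s→P→N→t has bottleneck 1 > 0.
Pushing 1 along it raises the flow to 4, so the given flow is not maximum.

No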